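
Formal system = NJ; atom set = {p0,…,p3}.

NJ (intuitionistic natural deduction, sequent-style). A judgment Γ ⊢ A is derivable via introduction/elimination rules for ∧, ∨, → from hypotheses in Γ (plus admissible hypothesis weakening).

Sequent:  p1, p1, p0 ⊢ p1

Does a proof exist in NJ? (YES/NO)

Derivation (root first):
[Wk] p1, p1, p0 ⊢ p1
  [Wk] p1, p1 ⊢ p1
    [Ax] p1 ⊢ p1

Result: YES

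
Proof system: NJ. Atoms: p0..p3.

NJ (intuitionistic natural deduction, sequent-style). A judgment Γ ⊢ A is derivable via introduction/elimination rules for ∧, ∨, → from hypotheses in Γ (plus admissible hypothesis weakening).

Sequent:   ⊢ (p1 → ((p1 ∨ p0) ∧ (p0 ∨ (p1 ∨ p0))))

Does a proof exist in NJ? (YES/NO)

Proof tree:
[→I]  ⊢ (p1 → ((p1 ∨ p0) ∧ (p0 ∨ (p1 ∨ p0))))
  [∧I] p1 ⊢ ((p1 ∨ p0) ∧ (p0 ∨ (p1 ∨ p0)))
    [∨I₁] p1 ⊢ (p1 ∨ p0)
      [Ax] p1 ⊢ p1
    [∨I₂] p1 ⊢ (p0 ∨ (p1 ∨ p0))
      [∨I₁] p1 ⊢ (p1 ∨ p0)
        [Ax] p1 ⊢ p1

Result: YES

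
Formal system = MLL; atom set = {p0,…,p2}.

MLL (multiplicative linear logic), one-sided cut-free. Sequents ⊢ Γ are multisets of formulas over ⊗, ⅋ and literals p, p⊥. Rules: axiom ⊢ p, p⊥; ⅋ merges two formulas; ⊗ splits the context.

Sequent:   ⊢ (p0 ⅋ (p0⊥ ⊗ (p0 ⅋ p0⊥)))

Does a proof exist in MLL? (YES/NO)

Derivation (root first):
[⅋]  ⊢ (p0 ⅋ (p0⊥ ⊗ (p0 ⅋ p0⊥)))
  [⊗]  ⊢ p0, (p0⊥ ⊗ (p0 ⅋ p0⊥))
    [Ax]  ⊢ p0, p0⊥
    [⅋]  ⊢ (p0 ⅋ p0⊥)
      [Ax]  ⊢ p0, p0⊥

Result: YES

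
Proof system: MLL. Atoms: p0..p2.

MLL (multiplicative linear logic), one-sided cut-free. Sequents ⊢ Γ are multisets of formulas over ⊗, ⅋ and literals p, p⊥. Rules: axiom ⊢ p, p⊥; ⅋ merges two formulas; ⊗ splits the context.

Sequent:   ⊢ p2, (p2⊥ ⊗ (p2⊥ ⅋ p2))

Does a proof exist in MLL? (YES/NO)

Derivation trace:
[⊗]  ⊢ p2, (p2⊥ ⊗ (p2⊥ ⅋ p2))
  [Ax]  ⊢ p2, p2⊥
  [⅋]  ⊢ (p2⊥ ⅋ p2)
    [Ax]  ⊢ p2, p2⊥

Result: YES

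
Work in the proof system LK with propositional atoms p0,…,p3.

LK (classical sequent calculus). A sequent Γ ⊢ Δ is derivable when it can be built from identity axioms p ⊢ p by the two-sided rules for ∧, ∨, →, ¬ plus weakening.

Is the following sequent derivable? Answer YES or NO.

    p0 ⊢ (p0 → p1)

Enumerate valuations to refute Γ ⊢ Δ:
  v=0000: Γ:[p0=F] Δ:[(p0 → p1)=T] refutes=False
  v=0001: Γ:[p0=F] Δ:[(p0 → p1)=T] refutes=False
  v=0010: Γ:[p0=F] Δ:[(p0 → p1)=T] refutes=False
  v=0011: Γ:[p0=F] Δ:[(p0 → p1)=T] refutes=False
  v=0100: Γ:[p0=F] Δ:[(p0 → p1)=T] refutes=False
  v=0101: Γ:[p0=F] Δ:[(p0 → p1)=T] refutes=False
  v=0110: Γ:[p0=F] Δ:[(p0 → p1)=T] refutes=False
  v=0111: Γ:[p0=F] Δ:[(p0 → p1)=T] refutes=False
  v=1000: Γ:[p0=T] Δ:[(p0 → p1)=F] refutes=True  ← countermodel

Result: NO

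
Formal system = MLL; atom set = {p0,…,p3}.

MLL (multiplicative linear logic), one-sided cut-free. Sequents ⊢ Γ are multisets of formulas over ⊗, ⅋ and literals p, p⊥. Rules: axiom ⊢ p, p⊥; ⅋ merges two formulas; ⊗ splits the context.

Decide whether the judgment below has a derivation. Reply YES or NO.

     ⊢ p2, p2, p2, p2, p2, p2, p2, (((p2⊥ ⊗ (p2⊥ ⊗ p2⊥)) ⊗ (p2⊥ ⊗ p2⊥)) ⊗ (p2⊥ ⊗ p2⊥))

Proof tree:
[⊗]  ⊢ p2, p2, p2, p2, p2, p2, p2, (((p2⊥ ⊗ (p2⊥ ⊗ p2⊥)) ⊗ (p2⊥ ⊗ p2⊥)) ⊗ (p2⊥ ⊗ p2⊥))
  [⊗]  ⊢ p2, p2, p2, p2, p2, ((p2⊥ ⊗ (p2⊥ ⊗ p2⊥)) ⊗ (p2⊥ ⊗ p2⊥))
    [⊗]  ⊢ p2, p2, p2, (p2⊥ ⊗ (p2⊥ ⊗ p2⊥))
      [Ax]  ⊢ p2, p2⊥
      [⊗]  ⊢ p2, p2, (p2⊥ ⊗ p2⊥)
        [Ax]  ⊢ p2, p2⊥
        [Ax]  ⊢ p2, p2⊥
    [⊗]  ⊢ p2, p2, (p2⊥ ⊗ p2⊥)
      [Ax]  ⊢ p2, p2⊥
      [Ax]  ⊢ p2, p2⊥
  [⊗]  ⊢ p2, p2, (p2⊥ ⊗ p2⊥)
    [Ax]  ⊢ p2, p2⊥
    [Ax]  ⊢ p2, p2⊥

Result: YES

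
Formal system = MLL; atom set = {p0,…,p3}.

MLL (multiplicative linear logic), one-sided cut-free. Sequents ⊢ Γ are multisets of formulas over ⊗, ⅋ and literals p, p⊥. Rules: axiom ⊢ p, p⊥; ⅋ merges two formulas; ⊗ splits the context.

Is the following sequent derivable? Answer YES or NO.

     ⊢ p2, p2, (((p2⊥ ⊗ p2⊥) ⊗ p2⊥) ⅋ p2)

Derivation trace:
[⅋]  ⊢ p2, p2, (((p2⊥ ⊗ p2⊥) ⊗ p2⊥) ⅋ p2)
  [⊗]  ⊢ p2, p2, p2, ((p2⊥ ⊗ p2⊥) ⊗ p2⊥)
    [⊗]  ⊢ p2, p2, (p2⊥ ⊗ p2⊥)
      [Ax]  ⊢ p2, p2⊥
      [Ax]  ⊢ p2, p2⊥
    [Ax]  ⊢ p2, p2⊥

Result: YES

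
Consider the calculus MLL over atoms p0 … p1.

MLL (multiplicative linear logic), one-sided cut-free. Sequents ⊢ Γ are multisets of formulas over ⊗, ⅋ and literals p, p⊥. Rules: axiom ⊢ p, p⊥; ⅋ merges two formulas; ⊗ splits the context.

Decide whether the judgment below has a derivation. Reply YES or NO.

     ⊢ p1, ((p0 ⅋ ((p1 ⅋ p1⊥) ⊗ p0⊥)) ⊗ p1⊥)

Derivation trace:
[⊗]  ⊢ p1, ((p0 ⅋ ((p1 ⅋ p1⊥) ⊗ p0⊥)) ⊗ p1⊥)
  [⅋]  ⊢ (p0 ⅋ ((p1 ⅋ p1⊥) ⊗ p0⊥))
    [⊗]  ⊢ p0, ((p1 ⅋ p1⊥) ⊗ p0⊥)
      [⅋]  ⊢ (p1 ⅋ p1⊥)
        [Ax]  ⊢ p1, p1⊥
      [Ax]  ⊢ p0, p0⊥
  [Ax]  ⊢ p1, p1⊥

Result: YES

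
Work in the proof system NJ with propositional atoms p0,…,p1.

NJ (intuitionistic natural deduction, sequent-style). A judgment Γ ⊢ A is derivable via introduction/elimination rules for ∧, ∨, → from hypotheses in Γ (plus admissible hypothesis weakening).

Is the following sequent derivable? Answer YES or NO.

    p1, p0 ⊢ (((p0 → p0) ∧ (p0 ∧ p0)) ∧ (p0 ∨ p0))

Derivation trace:
[∧I] p1, p0 ⊢ (((p0 → p0) ∧ (p0 ∧ p0)) ∧ (p0 ∨ p0))
  [∧I] p1, p0 ⊢ ((p0 → p0) ∧ (p0 ∧ p0))
    [Wk] p1 ⊢ (p0 → p0)
      [→I]  ⊢ (p0 → p0)
        [Ax] p0 ⊢ p0
    [∧I] p0 ⊢ (p0 ∧ p0)
      [Ax] p0 ⊢ p0
      [Ax] p0 ⊢ p0
  [∨I₂] p0 ⊢ (p0 ∨ p0)
    [Ax] p0 ⊢ p0

Result: YES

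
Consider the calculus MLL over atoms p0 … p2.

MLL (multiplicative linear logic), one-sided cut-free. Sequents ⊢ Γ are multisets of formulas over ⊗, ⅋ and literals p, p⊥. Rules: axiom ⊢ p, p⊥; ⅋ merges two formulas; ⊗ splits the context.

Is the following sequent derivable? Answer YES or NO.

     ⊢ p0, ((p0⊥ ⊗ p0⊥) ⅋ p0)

Proof tree:
[⅋]  ⊢ p0, ((p0⊥ ⊗ p0⊥) ⅋ p0)
  [⊗]  ⊢ p0, p0, (p0⊥ ⊗ p0⊥)
    [Ax]  ⊢ p0, p0⊥
    [Ax]  ⊢ p0, p0⊥

Result: YES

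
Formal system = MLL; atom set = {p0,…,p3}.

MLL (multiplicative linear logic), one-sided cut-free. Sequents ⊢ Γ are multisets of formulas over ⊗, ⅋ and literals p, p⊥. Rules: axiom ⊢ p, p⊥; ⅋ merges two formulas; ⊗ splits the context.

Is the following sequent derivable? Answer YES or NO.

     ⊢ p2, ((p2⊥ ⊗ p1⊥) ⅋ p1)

Derivation (root first):
[⅋]  ⊢ p2, ((p2⊥ ⊗ p1⊥) ⅋ p1)
  [⊗]  ⊢ p2, p1, (p2⊥ ⊗ p1⊥)
    [Ax]  ⊢ p2, p2⊥
    [Ax]  ⊢ p1, p1⊥

Result: YES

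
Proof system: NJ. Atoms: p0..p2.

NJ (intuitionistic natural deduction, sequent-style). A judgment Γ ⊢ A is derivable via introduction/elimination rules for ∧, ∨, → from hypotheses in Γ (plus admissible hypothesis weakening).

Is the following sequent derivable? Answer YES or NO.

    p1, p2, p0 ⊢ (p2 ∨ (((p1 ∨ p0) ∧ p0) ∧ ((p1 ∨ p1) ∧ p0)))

Derivation (root first):
[∨I₂] p1, p2, p0 ⊢ (p2 ∨ (((p1 ∨ p0) ∧ p0) ∧ ((p1 ∨ p1) ∧ p0)))
  [∧I] p1, p2, p0 ⊢ (((p1 ∨ p0) ∧ p0) ∧ ((p1 ∨ p1) ∧ p0))
    [∧I] p2, p0 ⊢ ((p1 ∨ p0) ∧ p0)
      [∨I₂] p0 ⊢ (p1 ∨ p0)
        [Ax] p0 ⊢ p0
      [Wk] p0, p2 ⊢ p0
        [Ax] p0 ⊢ p0
    [∧I] p1, p2, p0 ⊢ ((p1 ∨ p1) ∧ p0)
      [∨I₂] p1 ⊢ (p1 ∨ p1)
        [Ax] p1 ⊢ p1
      [Wk] p0, p2 ⊢ p0
        [Ax] p0 ⊢ p0

Result: YES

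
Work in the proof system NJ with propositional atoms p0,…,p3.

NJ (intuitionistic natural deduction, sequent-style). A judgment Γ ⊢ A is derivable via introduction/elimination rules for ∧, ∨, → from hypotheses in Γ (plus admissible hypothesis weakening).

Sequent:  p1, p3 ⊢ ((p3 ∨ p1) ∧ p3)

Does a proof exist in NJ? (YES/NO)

Derivation trace:
[∧I] p1, p3 ⊢ ((p3 ∨ p1) ∧ p3)
  [∨I₂] p1 ⊢ (p3 ∨ p1)
    [Ax] p1 ⊢ p1
  [Ax] p3 ⊢ p3

Result: YES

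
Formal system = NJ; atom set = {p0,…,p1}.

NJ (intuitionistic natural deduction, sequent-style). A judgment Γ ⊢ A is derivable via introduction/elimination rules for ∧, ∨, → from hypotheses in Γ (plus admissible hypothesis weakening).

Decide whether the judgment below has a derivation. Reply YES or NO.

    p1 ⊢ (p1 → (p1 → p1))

Derivation trace:
[Wk] p1 ⊢ (p1 → (p1 → p1))
  [→I]  ⊢ (p1 → (p1 → p1))
    [Wk] p1 ⊢ (p1 → p1)
      [→I]  ⊢ (p1 → p1)
        [Ax] p1 ⊢ p1

Result: YES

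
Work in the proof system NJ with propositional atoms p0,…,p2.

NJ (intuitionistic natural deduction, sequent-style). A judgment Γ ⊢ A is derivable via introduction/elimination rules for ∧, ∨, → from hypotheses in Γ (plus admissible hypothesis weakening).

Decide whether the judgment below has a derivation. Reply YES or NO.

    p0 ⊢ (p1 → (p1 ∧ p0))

Derivation (root first):
[→I] p0 ⊢ (p1 → (p1 ∧ p0))
  [∧I] p1, p0 ⊢ (p1 ∧ p0)
    [Ax] p1 ⊢ p1
    [Ax] p0 ⊢ p0

Result: YES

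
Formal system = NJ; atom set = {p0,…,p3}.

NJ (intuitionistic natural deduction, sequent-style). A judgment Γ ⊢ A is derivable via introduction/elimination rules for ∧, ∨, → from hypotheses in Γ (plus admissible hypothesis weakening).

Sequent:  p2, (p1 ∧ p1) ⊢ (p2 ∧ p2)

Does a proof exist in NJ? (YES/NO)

Derivation trace:
[∧I] p2, (p1 ∧ p1) ⊢ (p2 ∧ p2)
  [Ax] p2 ⊢ p2
  [Wk] p2, (p1 ∧ p1) ⊢ p2
    [Ax] p2 ⊢ p2

Result: YES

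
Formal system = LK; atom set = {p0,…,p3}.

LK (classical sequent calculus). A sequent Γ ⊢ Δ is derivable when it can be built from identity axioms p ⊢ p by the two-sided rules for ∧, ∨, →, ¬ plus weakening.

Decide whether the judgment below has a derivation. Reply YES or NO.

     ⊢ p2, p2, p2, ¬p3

Enumerate valuations to refute Γ ⊢ Δ:
  v=0000: Γ:[] Δ:[p2=F, p2=F, p2=F, ¬p3=T] refutes=False
  v=0001: Γ:[] Δ:[p2=F, p2=F, p2=F, ¬p3=F] refutes=True  ← countermodel

Result: NO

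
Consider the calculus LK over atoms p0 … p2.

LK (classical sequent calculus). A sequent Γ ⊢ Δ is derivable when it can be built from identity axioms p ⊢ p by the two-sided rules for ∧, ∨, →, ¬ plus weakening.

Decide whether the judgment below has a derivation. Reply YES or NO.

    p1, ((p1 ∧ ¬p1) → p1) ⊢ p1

Derivation (root first):
[→L] p1, ((p1 ∧ ¬p1) → p1) ⊢ p1
  [∧R] p1 ⊢ p1, (p1 ∧ ¬p1)
    [Ax] p1 ⊢ p1
    [¬R]  ⊢ p1, ¬p1
      [Ax] p1 ⊢ p1
  [WL] p1, p1 ⊢ p1
    [Ax] p1 ⊢ p1

Result: YES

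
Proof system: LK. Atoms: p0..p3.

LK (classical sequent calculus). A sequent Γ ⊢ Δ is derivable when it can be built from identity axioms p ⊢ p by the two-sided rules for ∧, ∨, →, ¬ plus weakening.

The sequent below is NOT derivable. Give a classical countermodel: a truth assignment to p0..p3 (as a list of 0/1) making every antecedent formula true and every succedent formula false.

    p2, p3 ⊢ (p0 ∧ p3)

Search for a countermodel by truth-table:
  v=0000: Γ:[p2=F, p3=F] Δ:[(p0 ∧ p3)=F] refutes=False
  v=0001: Γ:[p2=F, p3=T] Δ:[(p0 ∧ p3)=F] refutes=False
  v=0010: Γ:[p2=T, p3=F] Δ:[(p0 ∧ p3)=F] refutes=False
  v=0011: Γ:[p2=T, p3=T] Δ:[(p0 ∧ p3)=F] refutes=True  ← countermodel

Result: [0, 0, 1, 1]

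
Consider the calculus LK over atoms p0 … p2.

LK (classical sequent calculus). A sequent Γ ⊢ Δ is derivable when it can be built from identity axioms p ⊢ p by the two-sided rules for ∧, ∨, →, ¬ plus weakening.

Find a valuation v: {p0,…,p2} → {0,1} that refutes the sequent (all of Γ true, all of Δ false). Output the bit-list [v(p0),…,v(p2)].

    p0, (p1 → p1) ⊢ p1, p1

Enumerate valuations to refute Γ ⊢ Δ:
  v=000: Γ:[p0=F, (p1 → p1)=T] Δ:[p1=F, p1=F] refutes=False
  v=001: Γ:[p0=F, (p1 → p1)=T] Δ:[p1=F, p1=F] refutes=False
  v=010: Γ:[p0=F, (p1 → p1)=T] Δ:[p1=T, p1=T] refutes=False
  v=011: Γ:[p0=F, (p1 → p1)=T] Δ:[p1=T, p1=T] refutes=False
  v=100: Γ:[p0=T, (p1 → p1)=T] Δ:[p1=F, p1=F] refutes=True  ← countermodel

Result: [1, 0, 0]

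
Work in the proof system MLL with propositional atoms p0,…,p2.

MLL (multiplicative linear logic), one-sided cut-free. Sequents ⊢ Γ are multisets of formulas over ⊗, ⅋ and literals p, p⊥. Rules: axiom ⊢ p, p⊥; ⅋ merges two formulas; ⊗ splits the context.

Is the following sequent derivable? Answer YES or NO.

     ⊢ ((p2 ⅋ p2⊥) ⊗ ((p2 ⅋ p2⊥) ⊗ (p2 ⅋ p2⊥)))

Derivation trace:
[⊗]  ⊢ ((p2 ⅋ p2⊥) ⊗ ((p2 ⅋ p2⊥) ⊗ (p2 ⅋ p2⊥)))
  [⅋]  ⊢ (p2 ⅋ p2⊥)
    [Ax]  ⊢ p2, p2⊥
  [⊗]  ⊢ ((p2 ⅋ p2⊥) ⊗ (p2 ⅋ p2⊥))
    [⅋]  ⊢ (p2 ⅋ p2⊥)
      [Ax]  ⊢ p2, p2⊥
    [⅋]  ⊢ (p2 ⅋ p2⊥)
      [Ax]  ⊢ p2, p2⊥

Result: YES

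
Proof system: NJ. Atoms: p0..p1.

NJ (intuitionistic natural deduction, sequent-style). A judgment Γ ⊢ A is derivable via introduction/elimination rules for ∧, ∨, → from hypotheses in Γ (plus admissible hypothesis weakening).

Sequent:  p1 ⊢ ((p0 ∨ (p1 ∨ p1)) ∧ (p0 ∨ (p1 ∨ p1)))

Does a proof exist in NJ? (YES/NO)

Proof tree:
[∧I] p1 ⊢ ((p0 ∨ (p1 ∨ p1)) ∧ (p0 ∨ (p1 ∨ p1)))
  [∨I₂] p1 ⊢ (p0 ∨ (p1 ∨ p1))
    [∨I₁] p1 ⊢ (p1 ∨ p1)
      [Ax] p1 ⊢ p1
  [∨I₂] p1 ⊢ (p0 ∨ (p1 ∨ p1))
    [∨I₁] p1 ⊢ (p1 ∨ p1)
      [Ax] p1 ⊢ p1

Result: YES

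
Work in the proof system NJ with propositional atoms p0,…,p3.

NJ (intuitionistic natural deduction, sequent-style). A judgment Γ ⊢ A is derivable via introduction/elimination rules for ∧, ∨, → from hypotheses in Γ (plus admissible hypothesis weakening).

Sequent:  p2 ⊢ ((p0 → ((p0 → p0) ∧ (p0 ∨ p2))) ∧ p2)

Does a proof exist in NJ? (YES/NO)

Proof tree:
[∧I] p2 ⊢ ((p0 → ((p0 → p0) ∧ (p0 ∨ p2))) ∧ p2)
  [→I]  ⊢ (p0 → ((p0 → p0) ∧ (p0 ∨ p2)))
    [∧I] p0 ⊢ ((p0 → p0) ∧ (p0 ∨ p2))
      [→I]  ⊢ (p0 → p0)
        [Ax] p0 ⊢ p0
      [∨I₁] p0 ⊢ (p0 ∨ p2)
        [Ax] p0 ⊢ p0
  [Ax] p2 ⊢ p2

Result: YES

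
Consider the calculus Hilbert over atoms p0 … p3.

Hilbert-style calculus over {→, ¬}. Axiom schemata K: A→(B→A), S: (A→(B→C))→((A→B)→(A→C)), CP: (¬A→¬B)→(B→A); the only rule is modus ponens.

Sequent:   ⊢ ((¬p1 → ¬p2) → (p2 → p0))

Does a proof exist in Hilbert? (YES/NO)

Truth-table refutation:
  v=0000: Γ:[] Δ:[((¬p1 → ¬p2) → (p2 → p0))=T] refutes=False
  v=0001: Γ:[] Δ:[((¬p1 → ¬p2) → (p2 → p0))=T] refutes=False
  v=0010: Γ:[] Δ:[((¬p1 → ¬p2) → (p2 → p0))=T] refutes=False
  v=0011: Γ:[] Δ:[((¬p1 → ¬p2) → (p2 → p0))=T] refutes=False
  v=0100: Γ:[] Δ:[((¬p1 → ¬p2) → (p2 → p0))=T] refutes=False
  v=0101: Γ:[] Δ:[((¬p1 → ¬p2) → (p2 → p0))=T] refutes=False
  v=0110: Γ:[] Δ:[((¬p1 → ¬p2) → (p2 → p0))=F] refutes=True  ← countermodel

Result: NO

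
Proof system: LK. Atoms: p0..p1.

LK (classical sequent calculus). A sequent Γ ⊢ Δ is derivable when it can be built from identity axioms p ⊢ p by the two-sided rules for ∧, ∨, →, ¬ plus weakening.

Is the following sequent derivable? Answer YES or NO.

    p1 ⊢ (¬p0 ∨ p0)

Derivation (root first):
[WL] p1 ⊢ (¬p0 ∨ p0)
  [∨R]  ⊢ (¬p0 ∨ p0)
    [¬R]  ⊢ p0, ¬p0
      [Ax] p0 ⊢ p0

Result: YES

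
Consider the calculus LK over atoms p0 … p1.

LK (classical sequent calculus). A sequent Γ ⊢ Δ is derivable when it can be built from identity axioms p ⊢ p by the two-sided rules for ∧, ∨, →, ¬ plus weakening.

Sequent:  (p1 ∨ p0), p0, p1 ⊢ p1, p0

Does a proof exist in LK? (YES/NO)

Derivation (root first):
[WL] (p1 ∨ p0), p0, p1 ⊢ p1, p0
  [WL] (p1 ∨ p0), p0 ⊢ p1, p0
    [∨L] (p1 ∨ p0) ⊢ p1, p0
      [Ax] p1 ⊢ p1
      [Ax] p0 ⊢ p0

Result: YES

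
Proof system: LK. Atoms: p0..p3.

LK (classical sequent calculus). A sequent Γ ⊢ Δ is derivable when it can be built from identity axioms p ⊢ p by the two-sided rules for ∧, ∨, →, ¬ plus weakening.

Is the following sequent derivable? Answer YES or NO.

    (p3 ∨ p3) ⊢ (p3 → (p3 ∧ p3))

Derivation (root first):
[→R] (p3 ∨ p3) ⊢ (p3 → (p3 ∧ p3))
  [∧R] p3, (p3 ∨ p3) ⊢ (p3 ∧ p3)
    [∨L] (p3 ∨ p3) ⊢ p3
      [Ax] p3 ⊢ p3
      [Ax] p3 ⊢ p3
    [Ax] p3 ⊢ p3

Result: YES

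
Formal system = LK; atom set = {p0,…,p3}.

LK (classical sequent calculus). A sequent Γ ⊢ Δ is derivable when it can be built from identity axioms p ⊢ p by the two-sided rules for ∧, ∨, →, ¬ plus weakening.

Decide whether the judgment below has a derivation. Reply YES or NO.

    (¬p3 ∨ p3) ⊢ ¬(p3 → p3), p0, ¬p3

Enumerate valuations to refute Γ ⊢ Δ:
  v=0000: Γ:[(¬p3 ∨ p3)=T] Δ:[¬(p3 → p3)=F, p0=F, ¬p3=T] refutes=False
  v=0001: Γ:[(¬p3 ∨ p3)=T] Δ:[¬(p3 → p3)=F, p0=F, ¬p3=F] refutes=True  ← countermodel

Result: NO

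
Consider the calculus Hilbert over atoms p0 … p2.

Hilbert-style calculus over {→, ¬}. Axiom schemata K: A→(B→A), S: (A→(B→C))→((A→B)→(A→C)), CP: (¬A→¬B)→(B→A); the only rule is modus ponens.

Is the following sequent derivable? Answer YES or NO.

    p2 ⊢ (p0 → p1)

Truth-table refutation:
  v=000: Γ:[p2=F] Δ:[(p0 → p1)=T] refutes=False
  v=001: Γ:[p2=T] Δ:[(p0 → p1)=T] refutes=False
  v=010: Γ:[p2=F] Δ:[(p0 → p1)=T] refutes=False
  v=011: Γ:[p2=T] Δ:[(p0 → p1)=T] refutes=False
  v=100: Γ:[p2=F] Δ:[(p0 → p1)=F] refutes=False
  v=101: Γ:[p2=T] Δ:[(p0 → p1)=F] refutes=True  ← countermodel

Result: NO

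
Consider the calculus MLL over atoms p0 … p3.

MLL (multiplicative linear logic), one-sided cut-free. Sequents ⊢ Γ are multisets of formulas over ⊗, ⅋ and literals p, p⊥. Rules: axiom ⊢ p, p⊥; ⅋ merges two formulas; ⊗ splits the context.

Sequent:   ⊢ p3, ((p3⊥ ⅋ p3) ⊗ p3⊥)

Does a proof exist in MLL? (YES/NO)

Derivation (root first):
[⊗]  ⊢ p3, ((p3⊥ ⅋ p3) ⊗ p3⊥)
  [⅋]  ⊢ (p3⊥ ⅋ p3)
    [Ax]  ⊢ p3, p3⊥
  [Ax]  ⊢ p3, p3⊥

Result: YES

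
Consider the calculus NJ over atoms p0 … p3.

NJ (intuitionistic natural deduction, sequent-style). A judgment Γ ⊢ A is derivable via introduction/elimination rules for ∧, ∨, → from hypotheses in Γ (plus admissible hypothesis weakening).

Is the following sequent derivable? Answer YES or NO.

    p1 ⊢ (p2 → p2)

Proof tree:
[Wk] p1 ⊢ (p2 → p2)
  [→I]  ⊢ (p2 → p2)
    [Ax] p2 ⊢ p2

Result: YES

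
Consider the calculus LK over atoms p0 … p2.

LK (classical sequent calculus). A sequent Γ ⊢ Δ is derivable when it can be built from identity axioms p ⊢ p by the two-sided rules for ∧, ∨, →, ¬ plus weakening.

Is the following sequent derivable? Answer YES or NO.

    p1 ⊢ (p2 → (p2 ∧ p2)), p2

Derivation (root first):
[WL] p1 ⊢ (p2 → (p2 ∧ p2)), p2
  [WR]  ⊢ (p2 → (p2 ∧ p2)), p2
    [→R]  ⊢ (p2 → (p2 ∧ p2))
      [∧R] p2 ⊢ (p2 ∧ p2)
        [Ax] p2 ⊢ p2
        [Ax] p2 ⊢ p2

Result: YES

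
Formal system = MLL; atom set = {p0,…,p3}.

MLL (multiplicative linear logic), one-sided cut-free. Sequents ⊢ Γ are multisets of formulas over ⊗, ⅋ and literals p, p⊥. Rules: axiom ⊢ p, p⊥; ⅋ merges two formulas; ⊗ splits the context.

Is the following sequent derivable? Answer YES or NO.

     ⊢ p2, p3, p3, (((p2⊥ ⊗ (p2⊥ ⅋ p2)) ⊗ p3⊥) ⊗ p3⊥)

Proof tree:
[⊗]  ⊢ p2, p3, p3, (((p2⊥ ⊗ (p2⊥ ⅋ p2)) ⊗ p3⊥) ⊗ p3⊥)
  [⊗]  ⊢ p2, p3, ((p2⊥ ⊗ (p2⊥ ⅋ p2)) ⊗ p3⊥)
    [⊗]  ⊢ p2, (p2⊥ ⊗ (p2⊥ ⅋ p2))
      [Ax]  ⊢ p2, p2⊥
      [⅋]  ⊢ (p2⊥ ⅋ p2)
        [Ax]  ⊢ p2, p2⊥
    [Ax]  ⊢ p3, p3⊥
  [Ax]  ⊢ p3, p3⊥

Result: YES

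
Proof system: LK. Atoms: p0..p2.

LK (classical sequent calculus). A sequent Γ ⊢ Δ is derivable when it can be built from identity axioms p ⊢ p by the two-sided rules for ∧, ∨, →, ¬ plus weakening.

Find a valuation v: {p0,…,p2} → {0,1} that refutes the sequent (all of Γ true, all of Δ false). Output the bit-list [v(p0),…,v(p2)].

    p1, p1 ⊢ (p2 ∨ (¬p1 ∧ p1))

Enumerate valuations to refute Γ ⊢ Δ:
  v=000: Γ:[p1=F, p1=F] Δ:[(p2 ∨ (¬p1 ∧ p1))=F] refutes=False
  v=001: Γ:[p1=F, p1=F] Δ:[(p2 ∨ (¬p1 ∧ p1))=T] refutes=False
  v=010: Γ:[p1=T, p1=T] Δ:[(p2 ∨ (¬p1 ∧ p1))=F] refutes=True  ← countermodel

Result: [0, 1, 0]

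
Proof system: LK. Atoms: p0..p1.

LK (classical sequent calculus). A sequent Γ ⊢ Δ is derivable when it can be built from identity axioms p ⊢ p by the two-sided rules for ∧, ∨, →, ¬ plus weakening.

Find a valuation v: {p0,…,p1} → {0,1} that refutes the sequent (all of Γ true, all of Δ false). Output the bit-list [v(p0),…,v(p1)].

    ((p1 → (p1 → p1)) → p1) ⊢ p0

Search for a countermodel by truth-table:
  v=00: Γ:[((p1 → (p1 → p1)) → p1)=F] Δ:[p0=F] refutes=False
  v=01: Γ:[((p1 → (p1 → p1)) → p1)=T] Δ:[p0=F] refutes=True  ← countermodel

Result: [0, 1]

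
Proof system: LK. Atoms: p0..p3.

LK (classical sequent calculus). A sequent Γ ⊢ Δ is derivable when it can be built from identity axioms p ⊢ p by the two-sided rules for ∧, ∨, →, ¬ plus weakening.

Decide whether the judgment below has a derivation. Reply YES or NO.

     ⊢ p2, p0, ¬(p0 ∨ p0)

Proof tree:
[¬R]  ⊢ p2, p0, ¬(p0 ∨ p0)
  [∨L] (p0 ∨ p0) ⊢ p2, p0
    [Ax] p0 ⊢ p0
    [WR] p0 ⊢ p0, p2
      [Ax] p0 ⊢ p0

Result: YES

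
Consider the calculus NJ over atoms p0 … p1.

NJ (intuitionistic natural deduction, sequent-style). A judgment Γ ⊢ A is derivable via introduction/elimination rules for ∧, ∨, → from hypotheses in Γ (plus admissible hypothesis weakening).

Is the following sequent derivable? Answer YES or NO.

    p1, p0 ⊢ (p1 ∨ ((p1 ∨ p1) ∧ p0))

Proof tree:
[∨I₂] p1, p0 ⊢ (p1 ∨ ((p1 ∨ p1) ∧ p0))
  [∧I] p1, p0 ⊢ ((p1 ∨ p1) ∧ p0)
    [∨I₁] p1 ⊢ (p1 ∨ p1)
      [Ax] p1 ⊢ p1
    [Ax] p0 ⊢ p0

Result: YES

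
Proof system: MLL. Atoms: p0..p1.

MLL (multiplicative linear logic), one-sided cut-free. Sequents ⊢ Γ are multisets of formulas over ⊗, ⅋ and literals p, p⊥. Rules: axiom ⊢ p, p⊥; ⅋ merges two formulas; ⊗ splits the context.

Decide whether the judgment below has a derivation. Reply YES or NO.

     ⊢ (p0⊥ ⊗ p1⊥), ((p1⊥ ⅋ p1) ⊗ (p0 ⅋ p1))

Derivation (root first):
[⊗]  ⊢ (p0⊥ ⊗ p1⊥), ((p1⊥ ⅋ p1) ⊗ (p0 ⅋ p1))
  [⅋]  ⊢ (p1⊥ ⅋ p1)
    [Ax]  ⊢ p1, p1⊥
  [⅋]  ⊢ (p0⊥ ⊗ p1⊥), (p0 ⅋ p1)
    [⊗]  ⊢ p0, p1, (p0⊥ ⊗ p1⊥)
      [Ax]  ⊢ p0, p0⊥
      [Ax]  ⊢ p1, p1⊥

Result: YES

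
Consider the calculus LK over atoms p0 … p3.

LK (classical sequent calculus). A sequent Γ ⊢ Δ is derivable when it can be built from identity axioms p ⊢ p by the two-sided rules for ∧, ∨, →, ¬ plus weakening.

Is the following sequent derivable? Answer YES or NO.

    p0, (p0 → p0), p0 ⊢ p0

Derivation trace:
[WL] p0, (p0 → p0), p0 ⊢ p0
  [→L] p0, (p0 → p0) ⊢ p0
    [Ax] p0 ⊢ p0
    [Ax] p0 ⊢ p0

Result: YES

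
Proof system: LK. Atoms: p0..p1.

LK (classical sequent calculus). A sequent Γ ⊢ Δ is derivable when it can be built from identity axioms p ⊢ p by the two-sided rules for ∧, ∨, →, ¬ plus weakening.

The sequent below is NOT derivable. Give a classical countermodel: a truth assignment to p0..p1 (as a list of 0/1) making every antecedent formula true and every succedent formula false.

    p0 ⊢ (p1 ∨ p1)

Enumerate valuations to refute Γ ⊢ Δ:
  v=00: Γ:[p0=F] Δ:[(p1 ∨ p1)=F] refutes=False
  v=01: Γ:[p0=F] Δ:[(p1 ∨ p1)=T] refutes=False
  v=10: Γ:[p0=T] Δ:[(p1 ∨ p1)=F] refutes=True  ← countermodel

Result: [1, 0]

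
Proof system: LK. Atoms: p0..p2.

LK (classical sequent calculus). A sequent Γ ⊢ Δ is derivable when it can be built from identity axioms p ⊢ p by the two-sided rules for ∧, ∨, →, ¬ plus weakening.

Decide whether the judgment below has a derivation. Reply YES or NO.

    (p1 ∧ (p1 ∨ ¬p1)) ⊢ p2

Enumerate valuations to refute Γ ⊢ Δ:
  v=000: Γ:[(p1 ∧ (p1 ∨ ¬p1))=F] Δ:[p2=F] refutes=False
  v=001: Γ:[(p1 ∧ (p1 ∨ ¬p1))=F] Δ:[p2=T] refutes=False
  v=010: Γ:[(p1 ∧ (p1 ∨ ¬p1))=T] Δ:[p2=F] refutes=True  ← countermodel

Result: NO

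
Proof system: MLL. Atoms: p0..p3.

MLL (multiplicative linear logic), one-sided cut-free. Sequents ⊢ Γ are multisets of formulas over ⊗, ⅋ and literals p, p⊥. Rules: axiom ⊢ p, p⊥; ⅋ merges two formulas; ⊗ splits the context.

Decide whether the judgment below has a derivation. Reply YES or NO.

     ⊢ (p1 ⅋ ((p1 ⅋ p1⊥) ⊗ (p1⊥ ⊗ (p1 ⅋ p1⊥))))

Derivation trace:
[⅋]  ⊢ (p1 ⅋ ((p1 ⅋ p1⊥) ⊗ (p1⊥ ⊗ (p1 ⅋ p1⊥))))
  [⊗]  ⊢ p1, ((p1 ⅋ p1⊥) ⊗ (p1⊥ ⊗ (p1 ⅋ p1⊥)))
    [⅋]  ⊢ (p1 ⅋ p1⊥)
      [Ax]  ⊢ p1, p1⊥
    [⊗]  ⊢ p1, (p1⊥ ⊗ (p1 ⅋ p1⊥))
      [Ax]  ⊢ p1, p1⊥
      [⅋]  ⊢ (p1 ⅋ p1⊥)
        [Ax]  ⊢ p1, p1⊥

Result: YES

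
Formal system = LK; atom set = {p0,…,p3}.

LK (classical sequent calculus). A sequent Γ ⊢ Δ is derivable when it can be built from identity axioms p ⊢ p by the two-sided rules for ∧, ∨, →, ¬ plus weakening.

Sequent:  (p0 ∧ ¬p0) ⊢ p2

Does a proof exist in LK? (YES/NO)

Derivation trace:
[∧L] (p0 ∧ ¬p0) ⊢ p2
  [¬L] p0, ¬p0 ⊢ p2
    [WR] p0 ⊢ p0, p2
      [Ax] p0 ⊢ p0

Result: YES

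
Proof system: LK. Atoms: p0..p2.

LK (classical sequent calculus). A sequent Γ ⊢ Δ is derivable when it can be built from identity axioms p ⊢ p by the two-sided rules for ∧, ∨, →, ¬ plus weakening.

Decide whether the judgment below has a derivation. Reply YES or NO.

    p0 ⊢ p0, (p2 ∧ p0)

Derivation (root first):
[∧R] p0 ⊢ p0, (p2 ∧ p0)
  [WR] p0 ⊢ p0, p2
    [Ax] p0 ⊢ p0
  [Ax] p0 ⊢ p0

Result: YES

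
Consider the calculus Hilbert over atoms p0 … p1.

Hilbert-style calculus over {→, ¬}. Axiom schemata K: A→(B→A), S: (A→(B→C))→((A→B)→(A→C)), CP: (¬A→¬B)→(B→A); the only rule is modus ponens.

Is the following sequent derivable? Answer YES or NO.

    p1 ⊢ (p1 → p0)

Truth-table refutation:
  v=00: Γ:[p1=F] Δ:[(p1 → p0)=T] refutes=False
  v=01: Γ:[p1=T] Δ:[(p1 → p0)=F] refutes=True  ← countermodel

Result: NO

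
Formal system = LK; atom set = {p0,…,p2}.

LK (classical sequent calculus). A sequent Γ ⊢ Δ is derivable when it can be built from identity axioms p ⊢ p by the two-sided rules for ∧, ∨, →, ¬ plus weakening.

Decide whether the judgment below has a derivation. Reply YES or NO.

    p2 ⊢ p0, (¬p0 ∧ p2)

Derivation (root first):
[∧R] p2 ⊢ p0, (¬p0 ∧ p2)
  [¬R]  ⊢ p0, ¬p0
    [Ax] p0 ⊢ p0
  [Ax] p2 ⊢ p2

Result: YES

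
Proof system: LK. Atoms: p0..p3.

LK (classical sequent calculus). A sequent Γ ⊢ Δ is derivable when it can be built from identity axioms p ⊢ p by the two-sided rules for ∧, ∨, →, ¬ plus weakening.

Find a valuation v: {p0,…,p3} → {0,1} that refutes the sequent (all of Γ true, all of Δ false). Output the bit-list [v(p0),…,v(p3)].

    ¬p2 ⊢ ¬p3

Enumerate valuations to refute Γ ⊢ Δ:
  v=0000: Γ:[¬p2=T] Δ:[¬p3=T] refutes=False
  v=0001: Γ:[¬p2=T] Δ:[¬p3=F] refutes=True  ← countermodel

Result: [0, 0, 0, 1]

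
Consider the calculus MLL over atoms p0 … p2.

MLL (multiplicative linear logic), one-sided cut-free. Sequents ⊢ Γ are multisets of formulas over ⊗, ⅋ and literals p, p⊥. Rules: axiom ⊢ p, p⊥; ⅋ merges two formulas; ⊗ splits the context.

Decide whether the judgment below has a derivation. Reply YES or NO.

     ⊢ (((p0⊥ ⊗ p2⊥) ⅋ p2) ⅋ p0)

Derivation (root first):
[⅋]  ⊢ (((p0⊥ ⊗ p2⊥) ⅋ p2) ⅋ p0)
  [⅋]  ⊢ p0, ((p0⊥ ⊗ p2⊥) ⅋ p2)
    [⊗]  ⊢ p0, p2, (p0⊥ ⊗ p2⊥)
      [Ax]  ⊢ p0, p0⊥
      [Ax]  ⊢ p2, p2⊥

Result: YES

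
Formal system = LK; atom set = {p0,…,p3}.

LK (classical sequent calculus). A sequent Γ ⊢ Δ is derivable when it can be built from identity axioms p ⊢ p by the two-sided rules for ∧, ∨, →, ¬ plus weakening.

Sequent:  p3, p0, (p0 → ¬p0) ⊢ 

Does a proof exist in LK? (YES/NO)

Derivation (root first):
[→L] p3, p0, (p0 → ¬p0) ⊢ 
  [WL] p0, p3 ⊢ p0
    [Ax] p0 ⊢ p0
  [¬L] p0, p3, ¬p0 ⊢ 
    [WL] p0, p3 ⊢ p0
      [Ax] p0 ⊢ p0

Result: YES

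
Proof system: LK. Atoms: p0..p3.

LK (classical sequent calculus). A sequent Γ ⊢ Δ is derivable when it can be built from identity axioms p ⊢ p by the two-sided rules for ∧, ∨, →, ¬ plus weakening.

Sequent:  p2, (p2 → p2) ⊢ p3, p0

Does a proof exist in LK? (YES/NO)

Search for a countermodel by truth-table:
  v=0000: Γ:[p2=F, (p2 → p2)=T] Δ:[p3=F, p0=F] refutes=False
  v=0001: Γ:[p2=F, (p2 → p2)=T] Δ:[p3=T, p0=F] refutes=False
  v=0010: Γ:[p2=T, (p2 → p2)=T] Δ:[p3=F, p0=F] refutes=True  ← countermodel

Result: NO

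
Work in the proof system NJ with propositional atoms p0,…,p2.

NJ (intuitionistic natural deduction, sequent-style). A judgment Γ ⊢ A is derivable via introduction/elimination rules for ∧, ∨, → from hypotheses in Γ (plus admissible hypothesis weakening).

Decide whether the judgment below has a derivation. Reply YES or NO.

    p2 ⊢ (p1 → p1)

Derivation trace:
[Wk] p2 ⊢ (p1 → p1)
  [→I]  ⊢ (p1 → p1)
    [Ax] p1 ⊢ p1

Result: YES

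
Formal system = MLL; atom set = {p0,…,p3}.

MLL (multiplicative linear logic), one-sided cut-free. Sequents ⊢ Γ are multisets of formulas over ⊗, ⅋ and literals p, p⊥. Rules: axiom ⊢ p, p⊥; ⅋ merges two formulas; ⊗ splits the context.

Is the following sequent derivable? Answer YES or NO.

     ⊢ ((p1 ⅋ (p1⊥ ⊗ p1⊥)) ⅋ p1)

Proof tree:
[⅋]  ⊢ ((p1 ⅋ (p1⊥ ⊗ p1⊥)) ⅋ p1)
  [⅋]  ⊢ p1, (p1 ⅋ (p1⊥ ⊗ p1⊥))
    [⊗]  ⊢ p1, p1, (p1⊥ ⊗ p1⊥)
      [Ax]  ⊢ p1, p1⊥
      [Ax]  ⊢ p1, p1⊥

Result: YES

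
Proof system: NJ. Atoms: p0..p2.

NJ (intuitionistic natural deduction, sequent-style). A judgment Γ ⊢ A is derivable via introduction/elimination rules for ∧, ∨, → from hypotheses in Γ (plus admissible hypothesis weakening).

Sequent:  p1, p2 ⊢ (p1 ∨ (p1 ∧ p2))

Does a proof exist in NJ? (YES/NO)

Derivation trace:
[∨I₂] p1, p2 ⊢ (p1 ∨ (p1 ∧ p2))
  [∧I] p1, p2 ⊢ (p1 ∧ p2)
    [Ax] p1 ⊢ p1
    [Wk] p2, p1 ⊢ p2
      [Ax] p2 ⊢ p2

Result: YES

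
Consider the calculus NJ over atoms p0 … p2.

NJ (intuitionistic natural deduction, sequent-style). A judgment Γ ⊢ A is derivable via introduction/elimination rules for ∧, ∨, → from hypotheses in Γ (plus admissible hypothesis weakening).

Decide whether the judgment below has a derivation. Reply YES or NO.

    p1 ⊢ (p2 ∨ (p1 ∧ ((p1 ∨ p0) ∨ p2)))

Proof tree:
[∨I₂] p1 ⊢ (p2 ∨ (p1 ∧ ((p1 ∨ p0) ∨ p2)))
  [∧I] p1 ⊢ (p1 ∧ ((p1 ∨ p0) ∨ p2))
    [Ax] p1 ⊢ p1
    [∨I₁] p1 ⊢ ((p1 ∨ p0) ∨ p2)
      [∨I₁] p1 ⊢ (p1 ∨ p0)
        [Ax] p1 ⊢ p1

Result: YES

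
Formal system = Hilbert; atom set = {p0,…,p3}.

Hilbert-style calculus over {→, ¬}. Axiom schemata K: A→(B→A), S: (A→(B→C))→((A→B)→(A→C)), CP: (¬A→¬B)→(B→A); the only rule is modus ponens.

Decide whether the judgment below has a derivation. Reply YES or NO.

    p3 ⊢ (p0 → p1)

Truth-table refutation:
  v=0000: Γ:[p3=F] Δ:[(p0 → p1)=T] refutes=False
  v=0001: Γ:[p3=T] Δ:[(p0 → p1)=T] refutes=False
  v=0010: Γ:[p3=F] Δ:[(p0 → p1)=T] refutes=False
  v=0011: Γ:[p3=T] Δ:[(p0 → p1)=T] refutes=False
  v=0100: Γ:[p3=F] Δ:[(p0 → p1)=T] refutes=False
  v=0101: Γ:[p3=T] Δ:[(p0 → p1)=T] refutes=False
  v=0110: Γ:[p3=F] Δ:[(p0 → p1)=T] refutes=False
  v=0111: Γ:[p3=T] Δ:[(p0 → p1)=T] refutes=False
  v=1000: Γ:[p3=F] Δ:[(p0 → p1)=F] refutes=False
  v=1001: Γ:[p3=T] Δ:[(p0 → p1)=F] refutes=True  ← countermodel

Result: NO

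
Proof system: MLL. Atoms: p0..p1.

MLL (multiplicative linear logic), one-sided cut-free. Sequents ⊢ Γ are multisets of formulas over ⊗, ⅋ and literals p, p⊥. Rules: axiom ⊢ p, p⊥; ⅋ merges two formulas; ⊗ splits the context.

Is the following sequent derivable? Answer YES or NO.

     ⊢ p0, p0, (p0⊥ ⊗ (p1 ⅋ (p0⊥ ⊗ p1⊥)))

Proof tree:
[⊗]  ⊢ p0, p0, (p0⊥ ⊗ (p1 ⅋ (p0⊥ ⊗ p1⊥)))
  [Ax]  ⊢ p0, p0⊥
  [⅋]  ⊢ p0, (p1 ⅋ (p0⊥ ⊗ p1⊥))
    [⊗]  ⊢ p0, p1, (p0⊥ ⊗ p1⊥)
      [Ax]  ⊢ p0, p0⊥
      [Ax]  ⊢ p1, p1⊥

Result: YES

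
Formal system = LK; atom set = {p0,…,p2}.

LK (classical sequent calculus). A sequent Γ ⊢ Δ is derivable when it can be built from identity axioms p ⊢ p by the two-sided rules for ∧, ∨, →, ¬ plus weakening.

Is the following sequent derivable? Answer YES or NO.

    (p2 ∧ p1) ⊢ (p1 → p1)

Derivation (root first):
[∧L] (p2 ∧ p1) ⊢ (p1 → p1)
  [→R] p1, p2 ⊢ (p1 → p1)
    [WL] p1, p1, p2 ⊢ p1
      [WL] p1, p1 ⊢ p1
        [Ax] p1 ⊢ p1

Result: YES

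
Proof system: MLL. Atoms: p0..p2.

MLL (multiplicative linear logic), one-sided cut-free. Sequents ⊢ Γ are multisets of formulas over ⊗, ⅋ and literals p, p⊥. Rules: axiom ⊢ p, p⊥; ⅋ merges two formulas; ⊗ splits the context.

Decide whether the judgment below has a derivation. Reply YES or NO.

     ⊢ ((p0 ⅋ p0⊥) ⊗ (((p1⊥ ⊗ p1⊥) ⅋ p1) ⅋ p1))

Proof tree:
[⊗]  ⊢ ((p0 ⅋ p0⊥) ⊗ (((p1⊥ ⊗ p1⊥) ⅋ p1) ⅋ p1))
  [⅋]  ⊢ (p0 ⅋ p0⊥)
    [Ax]  ⊢ p0, p0⊥
  [⅋]  ⊢ (((p1⊥ ⊗ p1⊥) ⅋ p1) ⅋ p1)
    [⅋]  ⊢ p1, ((p1⊥ ⊗ p1⊥) ⅋ p1)
      [⊗]  ⊢ p1, p1, (p1⊥ ⊗ p1⊥)
        [Ax]  ⊢ p1, p1⊥
        [Ax]  ⊢ p1, p1⊥

Result: YES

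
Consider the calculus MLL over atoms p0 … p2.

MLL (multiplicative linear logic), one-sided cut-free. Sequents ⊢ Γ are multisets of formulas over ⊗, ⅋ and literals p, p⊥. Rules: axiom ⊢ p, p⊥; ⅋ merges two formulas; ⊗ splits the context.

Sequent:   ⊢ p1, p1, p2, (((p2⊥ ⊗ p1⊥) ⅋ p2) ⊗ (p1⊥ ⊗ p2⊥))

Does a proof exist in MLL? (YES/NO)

Derivation (root first):
[⊗]  ⊢ p1, p1, p2, (((p2⊥ ⊗ p1⊥) ⅋ p2) ⊗ (p1⊥ ⊗ p2⊥))
  [⅋]  ⊢ p1, ((p2⊥ ⊗ p1⊥) ⅋ p2)
    [⊗]  ⊢ p2, p1, (p2⊥ ⊗ p1⊥)
      [Ax]  ⊢ p2, p2⊥
      [Ax]  ⊢ p1, p1⊥
  [⊗]  ⊢ p1, p2, (p1⊥ ⊗ p2⊥)
    [Ax]  ⊢ p1, p1⊥
    [Ax]  ⊢ p2, p2⊥

Result: YES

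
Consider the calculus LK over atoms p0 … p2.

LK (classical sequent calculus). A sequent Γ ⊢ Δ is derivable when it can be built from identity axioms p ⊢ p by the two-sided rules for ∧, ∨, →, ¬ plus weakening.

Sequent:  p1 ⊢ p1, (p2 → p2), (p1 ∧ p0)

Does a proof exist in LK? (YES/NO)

Proof tree:
[∧R] p1 ⊢ p1, (p2 → p2), (p1 ∧ p0)
  [WR]  ⊢ (p2 → p2), p1
    [→R]  ⊢ (p2 → p2)
      [Ax] p2 ⊢ p2
  [WR] p1 ⊢ p1, p0
    [Ax] p1 ⊢ p1

Result: YES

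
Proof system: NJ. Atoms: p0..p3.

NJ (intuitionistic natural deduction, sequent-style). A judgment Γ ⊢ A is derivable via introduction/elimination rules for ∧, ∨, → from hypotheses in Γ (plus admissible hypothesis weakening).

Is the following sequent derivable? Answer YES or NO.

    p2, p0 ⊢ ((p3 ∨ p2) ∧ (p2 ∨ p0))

Derivation (root first):
[∧I] p2, p0 ⊢ ((p3 ∨ p2) ∧ (p2 ∨ p0))
  [∨I₂] p2 ⊢ (p3 ∨ p2)
    [Ax] p2 ⊢ p2
  [Wk] p0, p2 ⊢ (p2 ∨ p0)
    [∨I₂] p0 ⊢ (p2 ∨ p0)
      [Ax] p0 ⊢ p0

Result: YES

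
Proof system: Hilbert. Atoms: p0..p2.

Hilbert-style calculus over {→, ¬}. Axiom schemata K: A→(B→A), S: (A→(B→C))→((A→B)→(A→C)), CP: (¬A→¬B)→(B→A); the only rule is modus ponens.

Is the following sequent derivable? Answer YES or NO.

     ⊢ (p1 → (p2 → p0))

Enumerate valuations to refute Γ ⊢ Δ:
  v=000: Γ:[] Δ:[(p1 → (p2 → p0))=T] refutes=False
  v=001: Γ:[] Δ:[(p1 → (p2 → p0))=T] refutes=False
  v=010: Γ:[] Δ:[(p1 → (p2 → p0))=T] refutes=False
  v=011: Γ:[] Δ:[(p1 → (p2 → p0))=F] refutes=True  ← countermodel

Result: NO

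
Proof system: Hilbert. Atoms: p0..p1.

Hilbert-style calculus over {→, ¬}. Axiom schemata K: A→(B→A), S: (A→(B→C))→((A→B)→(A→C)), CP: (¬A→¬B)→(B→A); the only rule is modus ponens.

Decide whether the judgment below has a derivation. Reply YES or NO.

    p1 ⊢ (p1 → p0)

Enumerate valuations to refute Γ ⊢ Δ:
  v=00: Γ:[p1=F] Δ:[(p1 → p0)=T] refutes=False
  v=01: Γ:[p1=T] Δ:[(p1 → p0)=F] refutes=True  ← countermodel

Result: NO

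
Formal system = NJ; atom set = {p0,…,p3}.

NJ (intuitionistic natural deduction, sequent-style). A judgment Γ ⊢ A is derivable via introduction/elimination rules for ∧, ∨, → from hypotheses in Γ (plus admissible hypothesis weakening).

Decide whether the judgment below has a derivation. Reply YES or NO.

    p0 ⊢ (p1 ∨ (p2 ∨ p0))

Derivation (root first):
[∨I₂] p0 ⊢ (p1 ∨ (p2 ∨ p0))
  [∨I₂] p0 ⊢ (p2 ∨ p0)
    [Ax] p0 ⊢ p0

Result: YES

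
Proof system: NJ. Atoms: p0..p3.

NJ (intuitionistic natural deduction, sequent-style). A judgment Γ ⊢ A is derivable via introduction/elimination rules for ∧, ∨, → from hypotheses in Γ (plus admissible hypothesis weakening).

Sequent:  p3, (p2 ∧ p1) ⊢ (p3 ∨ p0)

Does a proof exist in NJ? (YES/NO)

Proof tree:
[∨I₁] p3, (p2 ∧ p1) ⊢ (p3 ∨ p0)
  [Wk] p3, (p2 ∧ p1) ⊢ p3
    [Ax] p3 ⊢ p3

Result: YES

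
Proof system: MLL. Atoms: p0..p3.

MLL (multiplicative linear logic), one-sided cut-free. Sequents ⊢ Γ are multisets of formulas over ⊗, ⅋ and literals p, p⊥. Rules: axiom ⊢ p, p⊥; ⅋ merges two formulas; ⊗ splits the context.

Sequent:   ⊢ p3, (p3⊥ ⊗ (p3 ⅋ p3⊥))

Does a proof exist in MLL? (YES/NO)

Proof tree:
[⊗]  ⊢ p3, (p3⊥ ⊗ (p3 ⅋ p3⊥))
  [Ax]  ⊢ p3, p3⊥
  [⅋]  ⊢ (p3 ⅋ p3⊥)
    [Ax]  ⊢ p3, p3⊥

Result: YES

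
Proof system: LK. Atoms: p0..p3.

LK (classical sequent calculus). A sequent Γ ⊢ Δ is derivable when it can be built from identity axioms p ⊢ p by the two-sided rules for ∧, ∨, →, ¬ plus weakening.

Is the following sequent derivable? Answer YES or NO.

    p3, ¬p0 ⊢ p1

Truth-table refutation:
  v=0000: Γ:[p3=F, ¬p0=T] Δ:[p1=F] refutes=False
  v=0001: Γ:[p3=T, ¬p0=T] Δ:[p1=F] refutes=True  ← countermodel

Result: NO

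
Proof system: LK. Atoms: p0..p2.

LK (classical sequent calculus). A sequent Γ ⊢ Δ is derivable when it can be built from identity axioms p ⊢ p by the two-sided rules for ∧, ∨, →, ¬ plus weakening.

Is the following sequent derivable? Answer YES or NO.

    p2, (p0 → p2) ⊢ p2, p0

Derivation trace:
[→L] p2, (p0 → p2) ⊢ p2, p0
  [WR] p2 ⊢ p2, p0
    [Ax] p2 ⊢ p2
  [WR] p2 ⊢ p2, p0
    [Ax] p2 ⊢ p2

Result: YES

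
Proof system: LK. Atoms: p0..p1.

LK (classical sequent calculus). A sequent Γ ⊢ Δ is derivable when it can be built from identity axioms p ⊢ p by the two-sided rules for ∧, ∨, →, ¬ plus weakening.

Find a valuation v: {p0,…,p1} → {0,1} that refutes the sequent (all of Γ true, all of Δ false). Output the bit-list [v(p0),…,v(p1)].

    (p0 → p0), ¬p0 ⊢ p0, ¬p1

Truth-table refutation:
  v=00: Γ:[(p0 → p0)=T, ¬p0=T] Δ:[p0=F, ¬p1=T] refutes=False
  v=01: Γ:[(p0 → p0)=T, ¬p0=T] Δ:[p0=F, ¬p1=F] refutes=True  ← countermodel

Result: [0, 1]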